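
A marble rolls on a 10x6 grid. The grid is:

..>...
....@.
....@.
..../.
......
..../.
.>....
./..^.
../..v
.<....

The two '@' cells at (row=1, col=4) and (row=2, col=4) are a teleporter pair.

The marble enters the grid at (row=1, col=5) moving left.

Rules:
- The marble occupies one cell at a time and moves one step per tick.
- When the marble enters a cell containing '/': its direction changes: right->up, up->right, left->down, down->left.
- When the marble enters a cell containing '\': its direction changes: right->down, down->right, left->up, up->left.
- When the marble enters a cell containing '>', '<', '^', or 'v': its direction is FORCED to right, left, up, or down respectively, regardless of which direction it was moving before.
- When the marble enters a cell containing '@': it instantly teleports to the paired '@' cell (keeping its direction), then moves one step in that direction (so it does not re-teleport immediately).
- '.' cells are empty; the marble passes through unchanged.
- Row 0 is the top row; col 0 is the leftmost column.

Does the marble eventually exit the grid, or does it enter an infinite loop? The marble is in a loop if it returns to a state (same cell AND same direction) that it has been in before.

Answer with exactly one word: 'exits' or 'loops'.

Answer: exits

Derivation:
Step 1: enter (1,5), '.' pass, move left to (1,4)
Step 2: enter (1,4), '@' teleport (1,4)->(2,4), also enter (2,4), move left to (2,3)
Step 3: enter (2,3), '.' pass, move left to (2,2)
Step 4: enter (2,2), '.' pass, move left to (2,1)
Step 5: enter (2,1), '.' pass, move left to (2,0)
Step 6: enter (2,0), '.' pass, move left to (2,-1)
Step 7: at (2,-1) — EXIT via left edge, pos 2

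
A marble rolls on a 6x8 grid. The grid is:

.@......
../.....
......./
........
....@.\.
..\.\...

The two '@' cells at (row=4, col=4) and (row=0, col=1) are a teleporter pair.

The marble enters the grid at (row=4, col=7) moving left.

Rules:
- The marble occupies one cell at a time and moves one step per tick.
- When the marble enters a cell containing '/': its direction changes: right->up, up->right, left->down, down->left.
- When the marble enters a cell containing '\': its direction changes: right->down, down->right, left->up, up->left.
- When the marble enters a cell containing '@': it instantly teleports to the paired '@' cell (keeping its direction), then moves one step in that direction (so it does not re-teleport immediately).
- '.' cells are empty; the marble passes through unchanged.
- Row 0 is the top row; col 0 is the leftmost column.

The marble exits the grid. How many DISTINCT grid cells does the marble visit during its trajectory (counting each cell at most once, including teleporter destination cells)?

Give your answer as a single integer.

Answer: 6

Derivation:
Step 1: enter (4,7), '.' pass, move left to (4,6)
Step 2: enter (4,6), '\' deflects left->up, move up to (3,6)
Step 3: enter (3,6), '.' pass, move up to (2,6)
Step 4: enter (2,6), '.' pass, move up to (1,6)
Step 5: enter (1,6), '.' pass, move up to (0,6)
Step 6: enter (0,6), '.' pass, move up to (-1,6)
Step 7: at (-1,6) — EXIT via top edge, pos 6
Distinct cells visited: 6 (path length 6)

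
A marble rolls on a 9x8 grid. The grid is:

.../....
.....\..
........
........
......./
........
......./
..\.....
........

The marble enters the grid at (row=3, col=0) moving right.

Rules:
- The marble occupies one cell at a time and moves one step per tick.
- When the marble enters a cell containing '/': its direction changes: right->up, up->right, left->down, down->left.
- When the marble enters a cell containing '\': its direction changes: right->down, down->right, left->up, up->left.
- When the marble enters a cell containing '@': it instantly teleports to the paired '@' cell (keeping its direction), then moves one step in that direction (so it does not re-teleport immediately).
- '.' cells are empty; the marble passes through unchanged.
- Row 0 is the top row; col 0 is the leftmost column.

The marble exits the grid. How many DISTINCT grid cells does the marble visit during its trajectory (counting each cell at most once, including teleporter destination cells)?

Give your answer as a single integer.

Answer: 8

Derivation:
Step 1: enter (3,0), '.' pass, move right to (3,1)
Step 2: enter (3,1), '.' pass, move right to (3,2)
Step 3: enter (3,2), '.' pass, move right to (3,3)
Step 4: enter (3,3), '.' pass, move right to (3,4)
Step 5: enter (3,4), '.' pass, move right to (3,5)
Step 6: enter (3,5), '.' pass, move right to (3,6)
Step 7: enter (3,6), '.' pass, move right to (3,7)
Step 8: enter (3,7), '.' pass, move right to (3,8)
Step 9: at (3,8) — EXIT via right edge, pos 3
Distinct cells visited: 8 (path length 8)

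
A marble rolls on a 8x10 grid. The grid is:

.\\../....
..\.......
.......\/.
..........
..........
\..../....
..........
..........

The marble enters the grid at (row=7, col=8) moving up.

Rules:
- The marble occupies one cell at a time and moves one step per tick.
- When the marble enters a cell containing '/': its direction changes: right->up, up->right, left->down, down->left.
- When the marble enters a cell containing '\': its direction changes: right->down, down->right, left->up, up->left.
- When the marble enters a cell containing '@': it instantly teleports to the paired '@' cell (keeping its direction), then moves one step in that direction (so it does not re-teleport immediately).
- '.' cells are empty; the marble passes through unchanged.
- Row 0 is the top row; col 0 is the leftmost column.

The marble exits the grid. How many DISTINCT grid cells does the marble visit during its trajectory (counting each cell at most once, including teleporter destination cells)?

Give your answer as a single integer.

Step 1: enter (7,8), '.' pass, move up to (6,8)
Step 2: enter (6,8), '.' pass, move up to (5,8)
Step 3: enter (5,8), '.' pass, move up to (4,8)
Step 4: enter (4,8), '.' pass, move up to (3,8)
Step 5: enter (3,8), '.' pass, move up to (2,8)
Step 6: enter (2,8), '/' deflects up->right, move right to (2,9)
Step 7: enter (2,9), '.' pass, move right to (2,10)
Step 8: at (2,10) — EXIT via right edge, pos 2
Distinct cells visited: 7 (path length 7)

Answer: 7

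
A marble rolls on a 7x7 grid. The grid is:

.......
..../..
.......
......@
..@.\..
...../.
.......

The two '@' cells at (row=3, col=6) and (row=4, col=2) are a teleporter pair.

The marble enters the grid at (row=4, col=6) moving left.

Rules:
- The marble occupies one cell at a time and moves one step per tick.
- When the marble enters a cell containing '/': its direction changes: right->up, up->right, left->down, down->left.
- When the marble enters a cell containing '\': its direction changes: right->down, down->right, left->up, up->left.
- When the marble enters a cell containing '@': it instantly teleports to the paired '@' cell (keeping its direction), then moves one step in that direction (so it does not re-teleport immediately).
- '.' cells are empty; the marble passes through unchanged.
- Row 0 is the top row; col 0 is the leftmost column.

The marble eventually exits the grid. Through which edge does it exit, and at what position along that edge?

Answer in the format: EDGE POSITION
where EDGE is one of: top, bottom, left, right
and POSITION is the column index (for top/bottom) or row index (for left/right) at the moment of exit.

Step 1: enter (4,6), '.' pass, move left to (4,5)
Step 2: enter (4,5), '.' pass, move left to (4,4)
Step 3: enter (4,4), '\' deflects left->up, move up to (3,4)
Step 4: enter (3,4), '.' pass, move up to (2,4)
Step 5: enter (2,4), '.' pass, move up to (1,4)
Step 6: enter (1,4), '/' deflects up->right, move right to (1,5)
Step 7: enter (1,5), '.' pass, move right to (1,6)
Step 8: enter (1,6), '.' pass, move right to (1,7)
Step 9: at (1,7) — EXIT via right edge, pos 1

Answer: right 1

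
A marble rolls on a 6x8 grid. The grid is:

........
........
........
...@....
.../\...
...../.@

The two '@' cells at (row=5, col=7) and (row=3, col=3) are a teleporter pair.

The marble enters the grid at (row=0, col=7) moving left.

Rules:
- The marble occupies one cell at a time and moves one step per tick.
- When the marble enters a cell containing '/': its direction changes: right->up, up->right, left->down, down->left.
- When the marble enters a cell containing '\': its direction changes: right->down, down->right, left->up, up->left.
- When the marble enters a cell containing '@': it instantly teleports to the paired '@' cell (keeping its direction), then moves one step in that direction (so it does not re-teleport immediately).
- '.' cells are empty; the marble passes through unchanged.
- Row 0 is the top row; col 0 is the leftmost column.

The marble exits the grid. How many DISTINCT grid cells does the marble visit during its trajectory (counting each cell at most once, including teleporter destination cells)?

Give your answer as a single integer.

Answer: 8

Derivation:
Step 1: enter (0,7), '.' pass, move left to (0,6)
Step 2: enter (0,6), '.' pass, move left to (0,5)
Step 3: enter (0,5), '.' pass, move left to (0,4)
Step 4: enter (0,4), '.' pass, move left to (0,3)
Step 5: enter (0,3), '.' pass, move left to (0,2)
Step 6: enter (0,2), '.' pass, move left to (0,1)
Step 7: enter (0,1), '.' pass, move left to (0,0)
Step 8: enter (0,0), '.' pass, move left to (0,-1)
Step 9: at (0,-1) — EXIT via left edge, pos 0
Distinct cells visited: 8 (path length 8)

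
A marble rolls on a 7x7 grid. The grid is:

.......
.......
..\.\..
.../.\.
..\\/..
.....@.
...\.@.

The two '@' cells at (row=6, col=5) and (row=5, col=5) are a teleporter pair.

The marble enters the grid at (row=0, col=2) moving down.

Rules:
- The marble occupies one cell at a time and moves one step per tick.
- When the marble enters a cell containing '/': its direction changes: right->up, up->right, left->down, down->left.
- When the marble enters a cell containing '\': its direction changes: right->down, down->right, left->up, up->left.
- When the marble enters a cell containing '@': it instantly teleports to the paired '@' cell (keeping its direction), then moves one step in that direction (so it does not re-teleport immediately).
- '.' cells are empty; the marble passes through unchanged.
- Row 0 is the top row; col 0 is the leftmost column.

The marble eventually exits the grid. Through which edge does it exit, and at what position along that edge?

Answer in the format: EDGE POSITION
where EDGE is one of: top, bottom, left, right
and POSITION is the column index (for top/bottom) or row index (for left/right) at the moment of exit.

Step 1: enter (0,2), '.' pass, move down to (1,2)
Step 2: enter (1,2), '.' pass, move down to (2,2)
Step 3: enter (2,2), '\' deflects down->right, move right to (2,3)
Step 4: enter (2,3), '.' pass, move right to (2,4)
Step 5: enter (2,4), '\' deflects right->down, move down to (3,4)
Step 6: enter (3,4), '.' pass, move down to (4,4)
Step 7: enter (4,4), '/' deflects down->left, move left to (4,3)
Step 8: enter (4,3), '\' deflects left->up, move up to (3,3)
Step 9: enter (3,3), '/' deflects up->right, move right to (3,4)
Step 10: enter (3,4), '.' pass, move right to (3,5)
Step 11: enter (3,5), '\' deflects right->down, move down to (4,5)
Step 12: enter (4,5), '.' pass, move down to (5,5)
Step 13: enter (5,5), '@' teleport (5,5)->(6,5), also enter (6,5), move down to (7,5)
Step 14: at (7,5) — EXIT via bottom edge, pos 5

Answer: bottom 5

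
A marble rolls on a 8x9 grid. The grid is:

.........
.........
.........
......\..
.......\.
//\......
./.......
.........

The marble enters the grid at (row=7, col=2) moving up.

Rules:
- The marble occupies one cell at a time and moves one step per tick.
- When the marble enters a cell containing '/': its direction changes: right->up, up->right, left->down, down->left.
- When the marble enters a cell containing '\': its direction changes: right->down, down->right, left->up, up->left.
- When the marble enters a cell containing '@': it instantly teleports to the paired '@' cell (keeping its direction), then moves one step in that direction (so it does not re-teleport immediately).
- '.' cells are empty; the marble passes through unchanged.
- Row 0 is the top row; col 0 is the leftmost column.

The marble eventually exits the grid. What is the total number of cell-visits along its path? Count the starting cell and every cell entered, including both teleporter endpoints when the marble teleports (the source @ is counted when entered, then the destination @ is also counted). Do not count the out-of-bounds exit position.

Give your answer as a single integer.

Answer: 6

Derivation:
Step 1: enter (7,2), '.' pass, move up to (6,2)
Step 2: enter (6,2), '.' pass, move up to (5,2)
Step 3: enter (5,2), '\' deflects up->left, move left to (5,1)
Step 4: enter (5,1), '/' deflects left->down, move down to (6,1)
Step 5: enter (6,1), '/' deflects down->left, move left to (6,0)
Step 6: enter (6,0), '.' pass, move left to (6,-1)
Step 7: at (6,-1) — EXIT via left edge, pos 6
Path length (cell visits): 6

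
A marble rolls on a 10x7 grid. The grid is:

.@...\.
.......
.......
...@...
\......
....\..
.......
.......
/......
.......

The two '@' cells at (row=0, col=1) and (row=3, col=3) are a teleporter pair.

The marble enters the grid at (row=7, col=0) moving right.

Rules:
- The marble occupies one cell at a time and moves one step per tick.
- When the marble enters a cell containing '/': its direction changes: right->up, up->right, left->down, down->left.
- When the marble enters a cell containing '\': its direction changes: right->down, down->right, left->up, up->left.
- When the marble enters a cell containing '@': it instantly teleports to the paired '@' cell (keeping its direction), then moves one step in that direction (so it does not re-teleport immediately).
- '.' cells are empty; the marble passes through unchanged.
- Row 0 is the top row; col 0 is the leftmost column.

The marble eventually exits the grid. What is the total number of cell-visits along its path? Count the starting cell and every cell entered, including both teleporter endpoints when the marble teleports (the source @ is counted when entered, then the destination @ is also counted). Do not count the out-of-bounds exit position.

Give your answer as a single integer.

Answer: 7

Derivation:
Step 1: enter (7,0), '.' pass, move right to (7,1)
Step 2: enter (7,1), '.' pass, move right to (7,2)
Step 3: enter (7,2), '.' pass, move right to (7,3)
Step 4: enter (7,3), '.' pass, move right to (7,4)
Step 5: enter (7,4), '.' pass, move right to (7,5)
Step 6: enter (7,5), '.' pass, move right to (7,6)
Step 7: enter (7,6), '.' pass, move right to (7,7)
Step 8: at (7,7) — EXIT via right edge, pos 7
Path length (cell visits): 7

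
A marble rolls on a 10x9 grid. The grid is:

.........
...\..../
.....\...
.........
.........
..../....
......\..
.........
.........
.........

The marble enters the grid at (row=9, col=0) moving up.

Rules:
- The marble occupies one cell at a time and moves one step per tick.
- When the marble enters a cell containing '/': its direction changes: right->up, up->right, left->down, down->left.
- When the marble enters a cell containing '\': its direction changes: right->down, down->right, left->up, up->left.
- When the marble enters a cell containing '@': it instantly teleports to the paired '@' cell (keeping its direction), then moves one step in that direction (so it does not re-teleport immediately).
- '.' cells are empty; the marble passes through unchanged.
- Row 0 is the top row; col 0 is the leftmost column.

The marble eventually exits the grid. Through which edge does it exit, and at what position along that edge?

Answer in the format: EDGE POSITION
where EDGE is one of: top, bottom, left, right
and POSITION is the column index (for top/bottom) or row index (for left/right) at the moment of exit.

Answer: top 0

Derivation:
Step 1: enter (9,0), '.' pass, move up to (8,0)
Step 2: enter (8,0), '.' pass, move up to (7,0)
Step 3: enter (7,0), '.' pass, move up to (6,0)
Step 4: enter (6,0), '.' pass, move up to (5,0)
Step 5: enter (5,0), '.' pass, move up to (4,0)
Step 6: enter (4,0), '.' pass, move up to (3,0)
Step 7: enter (3,0), '.' pass, move up to (2,0)
Step 8: enter (2,0), '.' pass, move up to (1,0)
Step 9: enter (1,0), '.' pass, move up to (0,0)
Step 10: enter (0,0), '.' pass, move up to (-1,0)
Step 11: at (-1,0) — EXIT via top edge, pos 0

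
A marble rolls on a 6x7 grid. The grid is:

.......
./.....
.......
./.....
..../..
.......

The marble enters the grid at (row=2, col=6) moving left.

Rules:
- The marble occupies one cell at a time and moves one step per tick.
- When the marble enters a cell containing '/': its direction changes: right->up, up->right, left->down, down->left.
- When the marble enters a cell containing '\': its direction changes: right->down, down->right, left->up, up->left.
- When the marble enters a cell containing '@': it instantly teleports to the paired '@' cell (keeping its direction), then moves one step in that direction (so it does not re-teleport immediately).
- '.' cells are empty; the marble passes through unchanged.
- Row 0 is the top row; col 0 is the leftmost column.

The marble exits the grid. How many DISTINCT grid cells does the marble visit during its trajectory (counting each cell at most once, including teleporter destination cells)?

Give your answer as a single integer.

Answer: 7

Derivation:
Step 1: enter (2,6), '.' pass, move left to (2,5)
Step 2: enter (2,5), '.' pass, move left to (2,4)
Step 3: enter (2,4), '.' pass, move left to (2,3)
Step 4: enter (2,3), '.' pass, move left to (2,2)
Step 5: enter (2,2), '.' pass, move left to (2,1)
Step 6: enter (2,1), '.' pass, move left to (2,0)
Step 7: enter (2,0), '.' pass, move left to (2,-1)
Step 8: at (2,-1) — EXIT via left edge, pos 2
Distinct cells visited: 7 (path length 7)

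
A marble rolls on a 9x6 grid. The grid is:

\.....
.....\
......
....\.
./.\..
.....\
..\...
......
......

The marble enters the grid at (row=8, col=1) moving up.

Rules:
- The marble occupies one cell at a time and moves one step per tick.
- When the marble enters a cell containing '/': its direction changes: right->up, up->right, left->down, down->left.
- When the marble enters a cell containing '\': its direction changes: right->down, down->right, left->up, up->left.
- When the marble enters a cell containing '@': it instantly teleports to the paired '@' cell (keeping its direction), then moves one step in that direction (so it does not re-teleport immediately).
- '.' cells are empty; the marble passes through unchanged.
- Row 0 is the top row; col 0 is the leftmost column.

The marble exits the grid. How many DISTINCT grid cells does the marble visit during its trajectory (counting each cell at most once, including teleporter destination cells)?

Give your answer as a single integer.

Answer: 11

Derivation:
Step 1: enter (8,1), '.' pass, move up to (7,1)
Step 2: enter (7,1), '.' pass, move up to (6,1)
Step 3: enter (6,1), '.' pass, move up to (5,1)
Step 4: enter (5,1), '.' pass, move up to (4,1)
Step 5: enter (4,1), '/' deflects up->right, move right to (4,2)
Step 6: enter (4,2), '.' pass, move right to (4,3)
Step 7: enter (4,3), '\' deflects right->down, move down to (5,3)
Step 8: enter (5,3), '.' pass, move down to (6,3)
Step 9: enter (6,3), '.' pass, move down to (7,3)
Step 10: enter (7,3), '.' pass, move down to (8,3)
Step 11: enter (8,3), '.' pass, move down to (9,3)
Step 12: at (9,3) — EXIT via bottom edge, pos 3
Distinct cells visited: 11 (path length 11)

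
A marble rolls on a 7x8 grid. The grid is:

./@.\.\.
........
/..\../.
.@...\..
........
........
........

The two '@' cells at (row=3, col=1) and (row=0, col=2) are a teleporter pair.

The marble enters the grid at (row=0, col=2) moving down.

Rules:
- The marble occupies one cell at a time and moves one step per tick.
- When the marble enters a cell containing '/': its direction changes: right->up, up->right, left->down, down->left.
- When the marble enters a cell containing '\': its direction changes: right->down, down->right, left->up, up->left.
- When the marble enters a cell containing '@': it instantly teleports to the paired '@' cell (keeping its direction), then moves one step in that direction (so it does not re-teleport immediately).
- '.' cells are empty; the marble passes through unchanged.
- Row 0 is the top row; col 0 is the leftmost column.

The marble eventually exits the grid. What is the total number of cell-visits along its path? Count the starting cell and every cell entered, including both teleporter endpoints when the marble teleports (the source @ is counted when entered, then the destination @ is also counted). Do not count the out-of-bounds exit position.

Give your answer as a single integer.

Step 1: enter (0,2), '@' teleport (0,2)->(3,1), also enter (3,1), move down to (4,1)
Step 2: enter (4,1), '.' pass, move down to (5,1)
Step 3: enter (5,1), '.' pass, move down to (6,1)
Step 4: enter (6,1), '.' pass, move down to (7,1)
Step 5: at (7,1) — EXIT via bottom edge, pos 1
Path length (cell visits): 5

Answer: 5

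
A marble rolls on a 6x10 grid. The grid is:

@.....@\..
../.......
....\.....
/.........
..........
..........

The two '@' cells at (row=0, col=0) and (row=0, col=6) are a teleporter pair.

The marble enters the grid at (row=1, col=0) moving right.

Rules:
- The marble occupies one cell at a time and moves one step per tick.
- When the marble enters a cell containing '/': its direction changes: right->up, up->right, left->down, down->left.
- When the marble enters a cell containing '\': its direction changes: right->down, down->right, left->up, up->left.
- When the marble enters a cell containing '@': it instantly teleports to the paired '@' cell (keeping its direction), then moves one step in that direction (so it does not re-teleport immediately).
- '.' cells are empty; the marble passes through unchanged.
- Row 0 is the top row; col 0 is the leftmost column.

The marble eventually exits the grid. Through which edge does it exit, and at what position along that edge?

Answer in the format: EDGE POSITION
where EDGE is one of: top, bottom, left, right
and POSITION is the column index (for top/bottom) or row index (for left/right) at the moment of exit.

Answer: top 2

Derivation:
Step 1: enter (1,0), '.' pass, move right to (1,1)
Step 2: enter (1,1), '.' pass, move right to (1,2)
Step 3: enter (1,2), '/' deflects right->up, move up to (0,2)
Step 4: enter (0,2), '.' pass, move up to (-1,2)
Step 5: at (-1,2) — EXIT via top edge, pos 2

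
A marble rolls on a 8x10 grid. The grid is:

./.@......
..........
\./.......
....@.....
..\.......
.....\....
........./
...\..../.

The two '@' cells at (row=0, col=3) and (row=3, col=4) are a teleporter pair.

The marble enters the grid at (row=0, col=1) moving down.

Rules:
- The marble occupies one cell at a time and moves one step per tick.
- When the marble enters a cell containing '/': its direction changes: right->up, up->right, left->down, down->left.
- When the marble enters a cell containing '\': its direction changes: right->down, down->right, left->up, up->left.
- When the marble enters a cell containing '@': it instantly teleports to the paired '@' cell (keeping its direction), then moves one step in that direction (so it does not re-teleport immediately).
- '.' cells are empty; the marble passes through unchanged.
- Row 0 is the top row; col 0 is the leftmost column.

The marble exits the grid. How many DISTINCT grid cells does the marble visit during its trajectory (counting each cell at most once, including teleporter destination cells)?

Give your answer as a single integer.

Step 1: enter (0,1), '/' deflects down->left, move left to (0,0)
Step 2: enter (0,0), '.' pass, move left to (0,-1)
Step 3: at (0,-1) — EXIT via left edge, pos 0
Distinct cells visited: 2 (path length 2)

Answer: 2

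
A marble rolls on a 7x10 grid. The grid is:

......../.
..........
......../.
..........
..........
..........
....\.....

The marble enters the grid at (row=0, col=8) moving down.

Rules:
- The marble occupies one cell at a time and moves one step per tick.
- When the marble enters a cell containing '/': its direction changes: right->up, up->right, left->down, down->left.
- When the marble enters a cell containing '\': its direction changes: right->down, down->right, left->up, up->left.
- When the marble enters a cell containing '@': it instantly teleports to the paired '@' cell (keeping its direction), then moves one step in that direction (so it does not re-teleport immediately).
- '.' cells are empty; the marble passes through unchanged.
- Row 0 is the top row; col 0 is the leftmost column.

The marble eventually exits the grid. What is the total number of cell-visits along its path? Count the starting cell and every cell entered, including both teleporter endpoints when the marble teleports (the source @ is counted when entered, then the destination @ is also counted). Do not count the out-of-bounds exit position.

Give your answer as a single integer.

Step 1: enter (0,8), '/' deflects down->left, move left to (0,7)
Step 2: enter (0,7), '.' pass, move left to (0,6)
Step 3: enter (0,6), '.' pass, move left to (0,5)
Step 4: enter (0,5), '.' pass, move left to (0,4)
Step 5: enter (0,4), '.' pass, move left to (0,3)
Step 6: enter (0,3), '.' pass, move left to (0,2)
Step 7: enter (0,2), '.' pass, move left to (0,1)
Step 8: enter (0,1), '.' pass, move left to (0,0)
Step 9: enter (0,0), '.' pass, move left to (0,-1)
Step 10: at (0,-1) — EXIT via left edge, pos 0
Path length (cell visits): 9

Answer: 9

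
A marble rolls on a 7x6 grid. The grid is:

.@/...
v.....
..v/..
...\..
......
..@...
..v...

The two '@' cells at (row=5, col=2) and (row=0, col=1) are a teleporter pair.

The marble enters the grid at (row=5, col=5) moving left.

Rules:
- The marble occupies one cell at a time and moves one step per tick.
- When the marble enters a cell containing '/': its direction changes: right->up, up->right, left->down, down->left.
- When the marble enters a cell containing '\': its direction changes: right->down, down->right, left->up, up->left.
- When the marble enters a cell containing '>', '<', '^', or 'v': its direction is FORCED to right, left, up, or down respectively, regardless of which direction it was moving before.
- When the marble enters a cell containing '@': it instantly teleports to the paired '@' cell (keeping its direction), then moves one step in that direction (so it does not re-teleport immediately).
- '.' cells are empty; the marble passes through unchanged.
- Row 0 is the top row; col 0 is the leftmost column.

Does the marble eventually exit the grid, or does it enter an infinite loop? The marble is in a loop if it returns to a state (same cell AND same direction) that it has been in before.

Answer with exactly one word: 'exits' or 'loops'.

Step 1: enter (5,5), '.' pass, move left to (5,4)
Step 2: enter (5,4), '.' pass, move left to (5,3)
Step 3: enter (5,3), '.' pass, move left to (5,2)
Step 4: enter (5,2), '@' teleport (5,2)->(0,1), also enter (0,1), move left to (0,0)
Step 5: enter (0,0), '.' pass, move left to (0,-1)
Step 6: at (0,-1) — EXIT via left edge, pos 0

Answer: exits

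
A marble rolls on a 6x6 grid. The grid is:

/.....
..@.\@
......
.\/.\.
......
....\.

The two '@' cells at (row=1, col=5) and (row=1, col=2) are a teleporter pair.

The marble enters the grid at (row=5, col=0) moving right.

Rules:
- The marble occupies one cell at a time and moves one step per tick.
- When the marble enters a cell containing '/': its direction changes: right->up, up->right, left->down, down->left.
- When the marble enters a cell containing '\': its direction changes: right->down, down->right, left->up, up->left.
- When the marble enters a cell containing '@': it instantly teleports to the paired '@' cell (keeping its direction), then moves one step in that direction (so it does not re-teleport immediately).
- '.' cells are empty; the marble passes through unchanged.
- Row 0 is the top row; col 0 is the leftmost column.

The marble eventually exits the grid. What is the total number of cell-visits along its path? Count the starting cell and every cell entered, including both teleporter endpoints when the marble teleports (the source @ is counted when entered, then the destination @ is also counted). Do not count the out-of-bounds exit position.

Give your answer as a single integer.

Answer: 5

Derivation:
Step 1: enter (5,0), '.' pass, move right to (5,1)
Step 2: enter (5,1), '.' pass, move right to (5,2)
Step 3: enter (5,2), '.' pass, move right to (5,3)
Step 4: enter (5,3), '.' pass, move right to (5,4)
Step 5: enter (5,4), '\' deflects right->down, move down to (6,4)
Step 6: at (6,4) — EXIT via bottom edge, pos 4
Path length (cell visits): 5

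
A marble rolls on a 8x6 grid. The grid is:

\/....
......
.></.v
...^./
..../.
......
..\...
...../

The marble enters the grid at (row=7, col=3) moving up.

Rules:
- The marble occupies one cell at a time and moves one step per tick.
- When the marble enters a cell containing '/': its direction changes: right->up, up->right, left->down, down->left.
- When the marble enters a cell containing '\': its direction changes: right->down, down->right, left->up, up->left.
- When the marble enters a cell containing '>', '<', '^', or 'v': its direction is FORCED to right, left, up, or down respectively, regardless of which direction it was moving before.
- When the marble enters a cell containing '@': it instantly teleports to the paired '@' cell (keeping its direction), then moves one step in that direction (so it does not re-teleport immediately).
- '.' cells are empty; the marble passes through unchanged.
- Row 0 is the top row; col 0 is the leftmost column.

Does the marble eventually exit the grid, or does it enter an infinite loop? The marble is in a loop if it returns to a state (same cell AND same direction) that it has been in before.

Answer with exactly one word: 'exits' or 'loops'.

Answer: loops

Derivation:
Step 1: enter (7,3), '.' pass, move up to (6,3)
Step 2: enter (6,3), '.' pass, move up to (5,3)
Step 3: enter (5,3), '.' pass, move up to (4,3)
Step 4: enter (4,3), '.' pass, move up to (3,3)
Step 5: enter (3,3), '^' forces up->up, move up to (2,3)
Step 6: enter (2,3), '/' deflects up->right, move right to (2,4)
Step 7: enter (2,4), '.' pass, move right to (2,5)
Step 8: enter (2,5), 'v' forces right->down, move down to (3,5)
Step 9: enter (3,5), '/' deflects down->left, move left to (3,4)
Step 10: enter (3,4), '.' pass, move left to (3,3)
Step 11: enter (3,3), '^' forces left->up, move up to (2,3)
Step 12: at (2,3) dir=up — LOOP DETECTED (seen before)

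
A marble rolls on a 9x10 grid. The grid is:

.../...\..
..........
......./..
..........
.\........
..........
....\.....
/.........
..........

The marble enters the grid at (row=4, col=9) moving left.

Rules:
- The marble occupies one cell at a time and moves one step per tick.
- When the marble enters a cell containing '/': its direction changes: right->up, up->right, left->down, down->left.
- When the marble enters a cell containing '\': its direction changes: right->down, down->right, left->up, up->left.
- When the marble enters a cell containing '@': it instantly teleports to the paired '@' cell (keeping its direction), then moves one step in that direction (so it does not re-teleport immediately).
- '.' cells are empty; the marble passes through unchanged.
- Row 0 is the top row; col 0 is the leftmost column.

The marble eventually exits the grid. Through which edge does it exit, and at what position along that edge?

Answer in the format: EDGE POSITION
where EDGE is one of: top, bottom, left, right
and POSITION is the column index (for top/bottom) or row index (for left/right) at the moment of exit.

Answer: top 1

Derivation:
Step 1: enter (4,9), '.' pass, move left to (4,8)
Step 2: enter (4,8), '.' pass, move left to (4,7)
Step 3: enter (4,7), '.' pass, move left to (4,6)
Step 4: enter (4,6), '.' pass, move left to (4,5)
Step 5: enter (4,5), '.' pass, move left to (4,4)
Step 6: enter (4,4), '.' pass, move left to (4,3)
Step 7: enter (4,3), '.' pass, move left to (4,2)
Step 8: enter (4,2), '.' pass, move left to (4,1)
Step 9: enter (4,1), '\' deflects left->up, move up to (3,1)
Step 10: enter (3,1), '.' pass, move up to (2,1)
Step 11: enter (2,1), '.' pass, move up to (1,1)
Step 12: enter (1,1), '.' pass, move up to (0,1)
Step 13: enter (0,1), '.' pass, move up to (-1,1)
Step 14: at (-1,1) — EXIT via top edge, pos 1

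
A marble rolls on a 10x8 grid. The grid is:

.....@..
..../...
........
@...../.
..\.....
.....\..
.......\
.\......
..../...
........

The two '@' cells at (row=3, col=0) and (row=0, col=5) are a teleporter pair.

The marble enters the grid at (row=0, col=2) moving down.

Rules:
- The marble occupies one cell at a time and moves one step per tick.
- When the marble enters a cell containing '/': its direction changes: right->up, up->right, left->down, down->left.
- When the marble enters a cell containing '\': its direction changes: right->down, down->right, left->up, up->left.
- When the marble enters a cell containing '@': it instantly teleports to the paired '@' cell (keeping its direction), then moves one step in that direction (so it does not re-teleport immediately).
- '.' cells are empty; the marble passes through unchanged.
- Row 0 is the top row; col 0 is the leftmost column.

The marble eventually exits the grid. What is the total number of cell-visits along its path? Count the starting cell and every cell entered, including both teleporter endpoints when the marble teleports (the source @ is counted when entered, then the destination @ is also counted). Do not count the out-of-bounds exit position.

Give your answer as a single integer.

Step 1: enter (0,2), '.' pass, move down to (1,2)
Step 2: enter (1,2), '.' pass, move down to (2,2)
Step 3: enter (2,2), '.' pass, move down to (3,2)
Step 4: enter (3,2), '.' pass, move down to (4,2)
Step 5: enter (4,2), '\' deflects down->right, move right to (4,3)
Step 6: enter (4,3), '.' pass, move right to (4,4)
Step 7: enter (4,4), '.' pass, move right to (4,5)
Step 8: enter (4,5), '.' pass, move right to (4,6)
Step 9: enter (4,6), '.' pass, move right to (4,7)
Step 10: enter (4,7), '.' pass, move right to (4,8)
Step 11: at (4,8) — EXIT via right edge, pos 4
Path length (cell visits): 10

Answer: 10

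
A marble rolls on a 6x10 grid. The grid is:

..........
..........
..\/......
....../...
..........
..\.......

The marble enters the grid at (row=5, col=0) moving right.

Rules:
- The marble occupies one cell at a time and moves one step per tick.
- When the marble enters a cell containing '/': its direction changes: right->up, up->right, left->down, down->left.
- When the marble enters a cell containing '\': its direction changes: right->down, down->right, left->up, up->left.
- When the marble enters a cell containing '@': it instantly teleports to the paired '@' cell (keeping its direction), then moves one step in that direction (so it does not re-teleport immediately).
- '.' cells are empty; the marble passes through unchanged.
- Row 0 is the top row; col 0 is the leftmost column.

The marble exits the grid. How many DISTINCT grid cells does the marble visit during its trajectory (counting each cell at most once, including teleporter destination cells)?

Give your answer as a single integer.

Answer: 3

Derivation:
Step 1: enter (5,0), '.' pass, move right to (5,1)
Step 2: enter (5,1), '.' pass, move right to (5,2)
Step 3: enter (5,2), '\' deflects right->down, move down to (6,2)
Step 4: at (6,2) — EXIT via bottom edge, pos 2
Distinct cells visited: 3 (path length 3)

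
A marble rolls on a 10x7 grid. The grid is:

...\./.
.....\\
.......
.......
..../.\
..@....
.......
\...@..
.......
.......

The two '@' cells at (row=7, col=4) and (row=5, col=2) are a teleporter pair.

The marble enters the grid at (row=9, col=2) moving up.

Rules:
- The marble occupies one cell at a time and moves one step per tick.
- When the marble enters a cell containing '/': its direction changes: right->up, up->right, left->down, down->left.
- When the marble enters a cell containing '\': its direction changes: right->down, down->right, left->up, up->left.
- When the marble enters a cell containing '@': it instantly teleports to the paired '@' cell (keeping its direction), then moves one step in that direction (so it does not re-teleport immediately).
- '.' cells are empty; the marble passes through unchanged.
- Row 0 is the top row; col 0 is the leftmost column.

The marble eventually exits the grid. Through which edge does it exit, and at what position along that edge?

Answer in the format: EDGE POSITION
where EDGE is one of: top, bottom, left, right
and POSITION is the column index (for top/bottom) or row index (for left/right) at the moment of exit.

Step 1: enter (9,2), '.' pass, move up to (8,2)
Step 2: enter (8,2), '.' pass, move up to (7,2)
Step 3: enter (7,2), '.' pass, move up to (6,2)
Step 4: enter (6,2), '.' pass, move up to (5,2)
Step 5: enter (5,2), '@' teleport (5,2)->(7,4), also enter (7,4), move up to (6,4)
Step 6: enter (6,4), '.' pass, move up to (5,4)
Step 7: enter (5,4), '.' pass, move up to (4,4)
Step 8: enter (4,4), '/' deflects up->right, move right to (4,5)
Step 9: enter (4,5), '.' pass, move right to (4,6)
Step 10: enter (4,6), '\' deflects right->down, move down to (5,6)
Step 11: enter (5,6), '.' pass, move down to (6,6)
Step 12: enter (6,6), '.' pass, move down to (7,6)
Step 13: enter (7,6), '.' pass, move down to (8,6)
Step 14: enter (8,6), '.' pass, move down to (9,6)
Step 15: enter (9,6), '.' pass, move down to (10,6)
Step 16: at (10,6) — EXIT via bottom edge, pos 6

Answer: bottom 6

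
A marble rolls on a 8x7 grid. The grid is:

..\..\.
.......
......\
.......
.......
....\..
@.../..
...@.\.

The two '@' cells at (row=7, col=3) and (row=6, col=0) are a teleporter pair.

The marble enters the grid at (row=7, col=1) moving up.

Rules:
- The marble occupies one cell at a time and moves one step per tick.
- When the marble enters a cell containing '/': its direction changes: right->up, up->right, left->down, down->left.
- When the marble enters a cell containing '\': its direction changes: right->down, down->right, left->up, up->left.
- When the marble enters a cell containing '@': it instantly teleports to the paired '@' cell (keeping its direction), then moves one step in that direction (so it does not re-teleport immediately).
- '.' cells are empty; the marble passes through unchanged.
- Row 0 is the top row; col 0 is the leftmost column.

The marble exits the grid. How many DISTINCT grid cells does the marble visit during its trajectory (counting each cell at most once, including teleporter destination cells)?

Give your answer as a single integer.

Answer: 8

Derivation:
Step 1: enter (7,1), '.' pass, move up to (6,1)
Step 2: enter (6,1), '.' pass, move up to (5,1)
Step 3: enter (5,1), '.' pass, move up to (4,1)
Step 4: enter (4,1), '.' pass, move up to (3,1)
Step 5: enter (3,1), '.' pass, move up to (2,1)
Step 6: enter (2,1), '.' pass, move up to (1,1)
Step 7: enter (1,1), '.' pass, move up to (0,1)
Step 8: enter (0,1), '.' pass, move up to (-1,1)
Step 9: at (-1,1) — EXIT via top edge, pos 1
Distinct cells visited: 8 (path length 8)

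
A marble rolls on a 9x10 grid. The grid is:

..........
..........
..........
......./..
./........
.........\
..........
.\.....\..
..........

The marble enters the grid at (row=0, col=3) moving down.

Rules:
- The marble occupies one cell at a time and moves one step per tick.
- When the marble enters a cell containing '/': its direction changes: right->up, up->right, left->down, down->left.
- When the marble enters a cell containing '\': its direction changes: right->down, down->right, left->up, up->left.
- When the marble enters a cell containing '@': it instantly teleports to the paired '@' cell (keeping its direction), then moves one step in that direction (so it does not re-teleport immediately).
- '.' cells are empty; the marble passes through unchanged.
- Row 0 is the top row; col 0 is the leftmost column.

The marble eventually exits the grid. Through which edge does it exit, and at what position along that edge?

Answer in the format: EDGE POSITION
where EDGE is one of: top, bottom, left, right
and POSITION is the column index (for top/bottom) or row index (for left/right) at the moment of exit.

Step 1: enter (0,3), '.' pass, move down to (1,3)
Step 2: enter (1,3), '.' pass, move down to (2,3)
Step 3: enter (2,3), '.' pass, move down to (3,3)
Step 4: enter (3,3), '.' pass, move down to (4,3)
Step 5: enter (4,3), '.' pass, move down to (5,3)
Step 6: enter (5,3), '.' pass, move down to (6,3)
Step 7: enter (6,3), '.' pass, move down to (7,3)
Step 8: enter (7,3), '.' pass, move down to (8,3)
Step 9: enter (8,3), '.' pass, move down to (9,3)
Step 10: at (9,3) — EXIT via bottom edge, pos 3

Answer: bottom 3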